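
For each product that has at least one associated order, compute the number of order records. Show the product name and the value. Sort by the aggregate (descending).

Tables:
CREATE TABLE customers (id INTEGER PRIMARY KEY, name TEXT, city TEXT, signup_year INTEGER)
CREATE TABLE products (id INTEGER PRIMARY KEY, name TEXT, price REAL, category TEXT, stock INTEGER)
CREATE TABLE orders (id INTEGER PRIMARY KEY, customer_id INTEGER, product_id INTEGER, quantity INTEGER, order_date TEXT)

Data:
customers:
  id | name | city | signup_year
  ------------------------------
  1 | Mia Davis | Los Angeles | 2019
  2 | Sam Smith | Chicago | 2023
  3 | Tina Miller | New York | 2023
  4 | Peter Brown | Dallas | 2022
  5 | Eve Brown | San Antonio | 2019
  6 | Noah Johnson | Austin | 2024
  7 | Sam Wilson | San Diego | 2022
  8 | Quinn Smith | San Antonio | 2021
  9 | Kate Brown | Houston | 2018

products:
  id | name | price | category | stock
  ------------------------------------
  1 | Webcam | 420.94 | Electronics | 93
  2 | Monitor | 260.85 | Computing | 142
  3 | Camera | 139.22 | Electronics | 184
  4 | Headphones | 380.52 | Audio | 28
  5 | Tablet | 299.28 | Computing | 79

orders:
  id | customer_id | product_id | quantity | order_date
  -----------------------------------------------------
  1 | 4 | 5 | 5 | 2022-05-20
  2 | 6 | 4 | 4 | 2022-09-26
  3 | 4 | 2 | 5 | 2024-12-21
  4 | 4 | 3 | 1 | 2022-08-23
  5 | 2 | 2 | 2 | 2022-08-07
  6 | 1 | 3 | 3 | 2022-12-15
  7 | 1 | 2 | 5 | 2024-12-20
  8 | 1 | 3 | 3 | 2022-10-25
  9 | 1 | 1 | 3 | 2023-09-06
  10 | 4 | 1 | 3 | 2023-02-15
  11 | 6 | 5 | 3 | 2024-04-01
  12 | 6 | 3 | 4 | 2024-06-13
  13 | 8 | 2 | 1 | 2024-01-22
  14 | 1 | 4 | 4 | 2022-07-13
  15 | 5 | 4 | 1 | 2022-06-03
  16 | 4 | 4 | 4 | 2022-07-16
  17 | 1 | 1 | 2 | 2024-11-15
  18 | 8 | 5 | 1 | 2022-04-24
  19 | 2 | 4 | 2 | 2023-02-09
SELECT p.name, COUNT(*) AS n FROM orders c JOIN products p ON c.product_id = p.id GROUP BY p.id, p.name ORDER BY n DESC

Execution result:
name | n
Headphones | 5
Monitor | 4
Camera | 4
Webcam | 3
Tablet | 3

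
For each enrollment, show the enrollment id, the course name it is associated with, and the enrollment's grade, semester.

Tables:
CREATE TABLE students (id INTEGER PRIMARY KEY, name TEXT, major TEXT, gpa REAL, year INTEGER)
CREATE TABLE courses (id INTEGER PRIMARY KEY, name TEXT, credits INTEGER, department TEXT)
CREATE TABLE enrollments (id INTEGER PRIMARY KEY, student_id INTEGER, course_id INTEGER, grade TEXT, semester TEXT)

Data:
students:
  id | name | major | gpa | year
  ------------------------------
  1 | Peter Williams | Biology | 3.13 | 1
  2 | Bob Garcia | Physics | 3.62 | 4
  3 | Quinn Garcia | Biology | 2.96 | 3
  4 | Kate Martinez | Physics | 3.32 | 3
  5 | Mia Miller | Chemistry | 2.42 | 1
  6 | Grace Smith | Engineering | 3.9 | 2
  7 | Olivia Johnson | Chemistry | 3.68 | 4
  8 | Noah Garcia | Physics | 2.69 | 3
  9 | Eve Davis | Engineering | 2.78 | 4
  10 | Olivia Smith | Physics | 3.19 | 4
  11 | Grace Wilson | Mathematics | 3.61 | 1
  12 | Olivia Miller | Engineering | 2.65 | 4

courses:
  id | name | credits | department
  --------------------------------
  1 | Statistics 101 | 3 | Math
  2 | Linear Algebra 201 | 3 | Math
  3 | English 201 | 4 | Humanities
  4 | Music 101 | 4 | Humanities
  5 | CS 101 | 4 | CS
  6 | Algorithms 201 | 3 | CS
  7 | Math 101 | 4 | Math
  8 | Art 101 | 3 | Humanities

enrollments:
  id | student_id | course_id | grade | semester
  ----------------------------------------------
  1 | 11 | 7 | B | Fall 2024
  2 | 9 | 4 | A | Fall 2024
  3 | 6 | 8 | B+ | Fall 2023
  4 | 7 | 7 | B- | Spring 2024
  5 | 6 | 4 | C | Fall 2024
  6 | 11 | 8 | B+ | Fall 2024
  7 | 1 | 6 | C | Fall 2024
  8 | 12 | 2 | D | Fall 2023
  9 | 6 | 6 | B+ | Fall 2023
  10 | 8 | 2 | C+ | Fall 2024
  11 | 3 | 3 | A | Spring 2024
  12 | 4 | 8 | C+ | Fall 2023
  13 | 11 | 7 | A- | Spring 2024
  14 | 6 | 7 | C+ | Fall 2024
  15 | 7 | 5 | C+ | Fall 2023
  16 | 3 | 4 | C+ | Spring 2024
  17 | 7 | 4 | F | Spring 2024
SELECT c.id, p.name AS course, c.grade, c.semester FROM enrollments c JOIN courses p ON c.course_id = p.id

Execution result:
id | course | grade | semester
1 | Math 101 | B | Fall 2024
2 | Music 101 | A | Fall 2024
3 | Art 101 | B+ | Fall 2023
4 | Math 101 | B- | Spring 2024
5 | Music 101 | C | Fall 2024
6 | Art 101 | B+ | Fall 2024
7 | Algorithms 201 | C | Fall 2024
8 | Linear Algebra 201 | D | Fall 2023
9 | Algorithms 201 | B+ | Fall 2023
10 | Linear Algebra 201 | C+ | Fall 2024
11 | English 201 | A | Spring 2024
12 | Art 101 | C+ | Fall 2023
13 | Math 101 | A- | Spring 2024
14 | Math 101 | C+ | Fall 2024
15 | CS 101 | C+ | Fall 2023
16 | Music 101 | C+ | Spring 2024
17 | Music 101 | F | Spring 2024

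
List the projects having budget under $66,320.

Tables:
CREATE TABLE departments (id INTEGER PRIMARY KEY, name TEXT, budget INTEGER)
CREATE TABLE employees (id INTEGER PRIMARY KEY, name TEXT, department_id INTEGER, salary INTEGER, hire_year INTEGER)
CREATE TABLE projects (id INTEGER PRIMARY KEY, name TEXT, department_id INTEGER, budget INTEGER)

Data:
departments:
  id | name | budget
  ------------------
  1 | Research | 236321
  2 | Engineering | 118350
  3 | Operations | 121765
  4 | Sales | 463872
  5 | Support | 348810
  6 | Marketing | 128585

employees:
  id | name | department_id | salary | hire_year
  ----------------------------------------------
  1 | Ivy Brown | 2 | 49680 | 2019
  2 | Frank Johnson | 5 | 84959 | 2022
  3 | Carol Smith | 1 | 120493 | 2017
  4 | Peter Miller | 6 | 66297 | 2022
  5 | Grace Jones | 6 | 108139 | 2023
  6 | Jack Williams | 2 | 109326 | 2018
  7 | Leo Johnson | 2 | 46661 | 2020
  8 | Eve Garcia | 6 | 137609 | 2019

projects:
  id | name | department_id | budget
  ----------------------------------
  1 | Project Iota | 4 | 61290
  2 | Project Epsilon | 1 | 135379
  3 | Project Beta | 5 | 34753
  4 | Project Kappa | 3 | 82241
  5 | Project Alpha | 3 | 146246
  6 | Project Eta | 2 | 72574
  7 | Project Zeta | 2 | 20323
SELECT name, budget FROM projects WHERE budget < 66320

Execution result:
name | budget
Project Iota | 61290
Project Beta | 34753
Project Zeta | 20323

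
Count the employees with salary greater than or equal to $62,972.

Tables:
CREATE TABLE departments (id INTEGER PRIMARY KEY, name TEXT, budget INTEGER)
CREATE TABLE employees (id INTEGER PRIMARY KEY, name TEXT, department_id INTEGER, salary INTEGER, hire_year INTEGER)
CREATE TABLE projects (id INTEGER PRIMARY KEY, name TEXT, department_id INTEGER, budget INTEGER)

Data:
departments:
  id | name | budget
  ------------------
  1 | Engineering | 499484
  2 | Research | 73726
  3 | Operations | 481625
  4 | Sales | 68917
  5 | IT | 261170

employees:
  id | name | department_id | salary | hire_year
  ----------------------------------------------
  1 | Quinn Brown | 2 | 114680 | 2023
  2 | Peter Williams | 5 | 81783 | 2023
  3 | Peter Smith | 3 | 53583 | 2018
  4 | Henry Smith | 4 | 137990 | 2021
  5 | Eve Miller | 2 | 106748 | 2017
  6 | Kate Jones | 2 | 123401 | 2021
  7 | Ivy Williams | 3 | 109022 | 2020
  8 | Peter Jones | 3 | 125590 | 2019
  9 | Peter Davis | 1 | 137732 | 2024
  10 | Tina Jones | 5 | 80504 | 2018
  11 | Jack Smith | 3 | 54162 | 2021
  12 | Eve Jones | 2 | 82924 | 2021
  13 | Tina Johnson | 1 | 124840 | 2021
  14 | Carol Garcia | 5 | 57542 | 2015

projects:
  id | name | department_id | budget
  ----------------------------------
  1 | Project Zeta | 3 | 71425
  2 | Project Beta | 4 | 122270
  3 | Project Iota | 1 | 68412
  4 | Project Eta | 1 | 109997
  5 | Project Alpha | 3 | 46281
SELECT COUNT(*) FROM employees WHERE salary >= 62972

Execution result:
11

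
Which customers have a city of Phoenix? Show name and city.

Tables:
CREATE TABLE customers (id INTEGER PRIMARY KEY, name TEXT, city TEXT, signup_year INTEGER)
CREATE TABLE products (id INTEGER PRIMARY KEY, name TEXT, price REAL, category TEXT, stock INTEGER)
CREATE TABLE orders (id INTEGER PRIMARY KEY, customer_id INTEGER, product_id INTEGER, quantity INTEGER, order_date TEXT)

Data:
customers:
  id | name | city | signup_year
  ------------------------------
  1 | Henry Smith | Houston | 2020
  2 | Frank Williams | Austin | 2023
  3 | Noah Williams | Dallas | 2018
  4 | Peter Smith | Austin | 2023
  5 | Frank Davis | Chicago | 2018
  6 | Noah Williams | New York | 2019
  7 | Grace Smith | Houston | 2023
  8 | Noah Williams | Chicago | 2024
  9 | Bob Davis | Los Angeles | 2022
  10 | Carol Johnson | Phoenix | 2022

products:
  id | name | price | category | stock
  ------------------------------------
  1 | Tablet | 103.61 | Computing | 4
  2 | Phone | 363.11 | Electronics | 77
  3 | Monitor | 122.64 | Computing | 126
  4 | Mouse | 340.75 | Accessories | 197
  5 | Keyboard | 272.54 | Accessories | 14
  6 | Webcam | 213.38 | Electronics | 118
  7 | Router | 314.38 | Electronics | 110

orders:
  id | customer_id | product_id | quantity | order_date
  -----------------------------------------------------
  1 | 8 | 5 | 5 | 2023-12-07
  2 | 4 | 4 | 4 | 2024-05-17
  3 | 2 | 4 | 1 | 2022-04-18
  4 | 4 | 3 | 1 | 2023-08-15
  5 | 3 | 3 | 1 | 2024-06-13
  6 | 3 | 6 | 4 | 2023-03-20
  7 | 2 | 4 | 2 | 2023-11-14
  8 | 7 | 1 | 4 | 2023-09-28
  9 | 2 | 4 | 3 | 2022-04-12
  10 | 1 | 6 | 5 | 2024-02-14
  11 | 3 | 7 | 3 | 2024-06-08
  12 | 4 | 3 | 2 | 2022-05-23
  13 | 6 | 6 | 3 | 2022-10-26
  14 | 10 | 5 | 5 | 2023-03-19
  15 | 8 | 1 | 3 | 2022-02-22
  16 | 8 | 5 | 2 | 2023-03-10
SELECT name, city FROM customers WHERE city = 'Phoenix'

Execution result:
name | city
Carol Johnson | Phoenix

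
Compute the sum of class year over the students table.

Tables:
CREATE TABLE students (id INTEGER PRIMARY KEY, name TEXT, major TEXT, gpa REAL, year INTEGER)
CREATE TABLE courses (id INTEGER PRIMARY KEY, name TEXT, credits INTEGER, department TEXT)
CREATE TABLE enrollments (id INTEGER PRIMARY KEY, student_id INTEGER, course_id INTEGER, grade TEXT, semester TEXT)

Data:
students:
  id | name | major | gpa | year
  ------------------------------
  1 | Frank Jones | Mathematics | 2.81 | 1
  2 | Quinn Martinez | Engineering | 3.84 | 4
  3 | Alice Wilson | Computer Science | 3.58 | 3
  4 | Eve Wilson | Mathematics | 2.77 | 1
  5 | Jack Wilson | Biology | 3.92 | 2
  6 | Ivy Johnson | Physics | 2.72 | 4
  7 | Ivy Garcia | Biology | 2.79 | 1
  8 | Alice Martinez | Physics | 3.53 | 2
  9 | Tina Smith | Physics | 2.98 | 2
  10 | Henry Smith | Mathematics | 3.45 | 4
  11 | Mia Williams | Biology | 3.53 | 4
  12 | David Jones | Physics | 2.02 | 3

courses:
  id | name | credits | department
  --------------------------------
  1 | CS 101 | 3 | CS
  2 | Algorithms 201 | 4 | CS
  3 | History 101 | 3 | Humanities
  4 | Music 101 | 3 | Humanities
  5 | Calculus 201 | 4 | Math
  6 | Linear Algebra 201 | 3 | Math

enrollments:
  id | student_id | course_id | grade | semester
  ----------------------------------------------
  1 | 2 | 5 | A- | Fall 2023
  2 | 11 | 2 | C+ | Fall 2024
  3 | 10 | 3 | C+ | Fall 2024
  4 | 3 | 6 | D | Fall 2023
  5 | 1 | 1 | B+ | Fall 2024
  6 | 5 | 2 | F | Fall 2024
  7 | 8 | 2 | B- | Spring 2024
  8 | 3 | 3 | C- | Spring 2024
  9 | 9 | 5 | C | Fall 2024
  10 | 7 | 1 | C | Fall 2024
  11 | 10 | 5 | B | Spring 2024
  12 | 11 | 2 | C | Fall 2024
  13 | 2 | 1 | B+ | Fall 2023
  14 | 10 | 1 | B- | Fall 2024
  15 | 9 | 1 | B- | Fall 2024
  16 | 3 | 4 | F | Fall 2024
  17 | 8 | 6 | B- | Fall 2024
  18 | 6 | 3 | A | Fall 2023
SELECT SUM(year) FROM students

Execution result:
31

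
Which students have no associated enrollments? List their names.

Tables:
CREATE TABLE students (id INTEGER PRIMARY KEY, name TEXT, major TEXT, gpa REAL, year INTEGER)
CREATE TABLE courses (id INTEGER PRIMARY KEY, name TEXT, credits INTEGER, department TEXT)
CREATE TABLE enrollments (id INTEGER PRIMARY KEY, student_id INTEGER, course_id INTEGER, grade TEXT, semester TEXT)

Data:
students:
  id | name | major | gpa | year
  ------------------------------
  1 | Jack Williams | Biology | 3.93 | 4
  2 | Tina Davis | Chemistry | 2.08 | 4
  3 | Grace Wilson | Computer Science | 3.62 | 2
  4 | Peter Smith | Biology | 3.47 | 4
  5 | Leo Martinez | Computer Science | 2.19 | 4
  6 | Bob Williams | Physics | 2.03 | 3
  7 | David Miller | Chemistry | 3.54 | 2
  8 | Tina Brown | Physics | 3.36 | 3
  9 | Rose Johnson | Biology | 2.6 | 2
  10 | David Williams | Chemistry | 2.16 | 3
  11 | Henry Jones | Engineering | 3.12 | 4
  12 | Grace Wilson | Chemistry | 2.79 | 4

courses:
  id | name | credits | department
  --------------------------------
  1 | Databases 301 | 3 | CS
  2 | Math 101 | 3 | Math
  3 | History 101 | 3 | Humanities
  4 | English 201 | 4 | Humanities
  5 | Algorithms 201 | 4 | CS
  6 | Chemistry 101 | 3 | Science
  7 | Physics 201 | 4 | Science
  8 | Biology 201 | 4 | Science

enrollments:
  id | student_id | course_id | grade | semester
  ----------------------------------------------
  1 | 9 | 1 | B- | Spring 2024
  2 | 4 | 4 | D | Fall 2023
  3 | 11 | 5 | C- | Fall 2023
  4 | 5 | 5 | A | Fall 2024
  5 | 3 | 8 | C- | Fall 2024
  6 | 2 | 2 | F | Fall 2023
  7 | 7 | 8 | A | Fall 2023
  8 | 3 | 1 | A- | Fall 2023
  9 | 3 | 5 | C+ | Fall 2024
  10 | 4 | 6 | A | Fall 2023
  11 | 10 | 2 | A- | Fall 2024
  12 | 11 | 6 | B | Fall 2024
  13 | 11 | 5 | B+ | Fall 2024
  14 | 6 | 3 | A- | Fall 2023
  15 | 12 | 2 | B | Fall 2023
SELECT p.name FROM students p LEFT JOIN enrollments c ON c.student_id = p.id WHERE c.id IS NULL

Execution result:
name
Jack Williams
Tina Brown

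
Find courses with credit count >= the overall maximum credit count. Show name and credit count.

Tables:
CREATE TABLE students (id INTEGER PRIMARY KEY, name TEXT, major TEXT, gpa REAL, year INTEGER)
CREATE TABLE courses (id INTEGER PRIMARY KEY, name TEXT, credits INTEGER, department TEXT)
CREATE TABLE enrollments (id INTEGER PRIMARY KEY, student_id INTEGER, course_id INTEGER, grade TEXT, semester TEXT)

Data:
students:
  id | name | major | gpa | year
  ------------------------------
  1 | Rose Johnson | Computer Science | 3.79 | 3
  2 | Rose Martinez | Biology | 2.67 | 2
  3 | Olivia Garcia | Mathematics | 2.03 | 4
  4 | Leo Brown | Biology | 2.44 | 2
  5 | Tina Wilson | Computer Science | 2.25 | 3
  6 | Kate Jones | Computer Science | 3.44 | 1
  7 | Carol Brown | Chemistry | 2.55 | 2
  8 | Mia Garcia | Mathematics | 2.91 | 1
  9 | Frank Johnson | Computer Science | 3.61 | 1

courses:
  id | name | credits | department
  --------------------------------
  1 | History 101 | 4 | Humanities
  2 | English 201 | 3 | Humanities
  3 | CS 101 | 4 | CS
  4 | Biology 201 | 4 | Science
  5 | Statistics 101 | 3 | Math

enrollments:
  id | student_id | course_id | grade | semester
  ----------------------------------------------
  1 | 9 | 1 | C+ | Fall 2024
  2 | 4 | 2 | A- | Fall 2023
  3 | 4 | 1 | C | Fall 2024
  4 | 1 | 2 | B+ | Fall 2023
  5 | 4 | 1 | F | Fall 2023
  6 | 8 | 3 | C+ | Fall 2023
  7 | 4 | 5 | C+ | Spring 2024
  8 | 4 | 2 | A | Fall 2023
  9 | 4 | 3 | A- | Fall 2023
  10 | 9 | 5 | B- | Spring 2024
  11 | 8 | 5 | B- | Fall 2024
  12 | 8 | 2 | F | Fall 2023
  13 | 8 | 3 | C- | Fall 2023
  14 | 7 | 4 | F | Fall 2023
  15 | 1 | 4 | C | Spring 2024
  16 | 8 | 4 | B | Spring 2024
SELECT name, credits FROM courses WHERE credits >= (SELECT MAX(credits) FROM courses)

Execution result:
name | credits
History 101 | 4
CS 101 | 4
Biology 201 | 4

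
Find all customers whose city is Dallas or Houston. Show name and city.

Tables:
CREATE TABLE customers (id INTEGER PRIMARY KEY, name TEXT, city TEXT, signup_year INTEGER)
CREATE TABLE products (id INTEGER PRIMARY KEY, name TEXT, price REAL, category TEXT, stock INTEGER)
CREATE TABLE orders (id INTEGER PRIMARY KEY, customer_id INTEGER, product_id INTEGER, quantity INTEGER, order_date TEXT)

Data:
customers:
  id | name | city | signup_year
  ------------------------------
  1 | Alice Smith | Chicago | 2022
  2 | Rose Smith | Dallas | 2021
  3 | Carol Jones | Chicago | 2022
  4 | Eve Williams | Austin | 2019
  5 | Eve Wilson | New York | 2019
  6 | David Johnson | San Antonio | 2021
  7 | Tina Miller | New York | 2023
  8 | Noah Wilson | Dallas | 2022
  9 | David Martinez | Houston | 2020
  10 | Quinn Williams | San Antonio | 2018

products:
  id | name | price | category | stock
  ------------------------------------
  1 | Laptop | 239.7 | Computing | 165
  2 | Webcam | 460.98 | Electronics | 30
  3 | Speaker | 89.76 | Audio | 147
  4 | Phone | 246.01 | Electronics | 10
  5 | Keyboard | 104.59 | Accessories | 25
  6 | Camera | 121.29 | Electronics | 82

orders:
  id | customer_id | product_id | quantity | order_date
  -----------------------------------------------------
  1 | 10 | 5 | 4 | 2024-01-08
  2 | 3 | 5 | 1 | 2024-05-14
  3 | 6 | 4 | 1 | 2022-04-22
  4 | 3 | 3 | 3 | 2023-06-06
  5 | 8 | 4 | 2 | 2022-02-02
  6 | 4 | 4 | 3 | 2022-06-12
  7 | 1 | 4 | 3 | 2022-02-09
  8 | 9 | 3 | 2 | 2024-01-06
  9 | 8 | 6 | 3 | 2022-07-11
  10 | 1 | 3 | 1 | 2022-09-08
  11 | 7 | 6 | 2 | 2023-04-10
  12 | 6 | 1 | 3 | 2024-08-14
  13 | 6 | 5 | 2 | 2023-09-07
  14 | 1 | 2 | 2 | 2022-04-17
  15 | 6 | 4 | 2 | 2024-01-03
SELECT name, city FROM customers WHERE city IN ('Dallas', 'Houston')

Execution result:
name | city
Rose Smith | Dallas
Noah Wilson | Dallas
David Martinez | Houston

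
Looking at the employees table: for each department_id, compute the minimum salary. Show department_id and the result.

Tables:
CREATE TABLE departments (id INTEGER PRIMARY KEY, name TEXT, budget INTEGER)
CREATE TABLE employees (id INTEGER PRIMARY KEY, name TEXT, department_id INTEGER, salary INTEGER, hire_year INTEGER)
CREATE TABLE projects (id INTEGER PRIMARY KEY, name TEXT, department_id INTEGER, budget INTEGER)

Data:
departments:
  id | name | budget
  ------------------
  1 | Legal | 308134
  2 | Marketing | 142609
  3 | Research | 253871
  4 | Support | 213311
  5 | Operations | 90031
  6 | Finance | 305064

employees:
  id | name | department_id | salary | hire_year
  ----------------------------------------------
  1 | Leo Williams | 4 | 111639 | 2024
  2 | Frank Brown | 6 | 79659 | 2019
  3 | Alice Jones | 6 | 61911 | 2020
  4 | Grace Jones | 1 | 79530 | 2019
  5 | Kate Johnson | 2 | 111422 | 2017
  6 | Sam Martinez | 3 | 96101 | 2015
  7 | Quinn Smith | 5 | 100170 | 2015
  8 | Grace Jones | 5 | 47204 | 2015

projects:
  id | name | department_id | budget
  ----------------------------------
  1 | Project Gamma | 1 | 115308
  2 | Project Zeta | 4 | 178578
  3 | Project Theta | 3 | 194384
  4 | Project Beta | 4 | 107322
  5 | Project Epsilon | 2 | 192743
SELECT department_id, MIN(salary) AS min_salary FROM employees GROUP BY department_id

Execution result:
department_id | min_salary
1 | 79530
2 | 111422
3 | 96101
4 | 111639
5 | 47204
6 | 61911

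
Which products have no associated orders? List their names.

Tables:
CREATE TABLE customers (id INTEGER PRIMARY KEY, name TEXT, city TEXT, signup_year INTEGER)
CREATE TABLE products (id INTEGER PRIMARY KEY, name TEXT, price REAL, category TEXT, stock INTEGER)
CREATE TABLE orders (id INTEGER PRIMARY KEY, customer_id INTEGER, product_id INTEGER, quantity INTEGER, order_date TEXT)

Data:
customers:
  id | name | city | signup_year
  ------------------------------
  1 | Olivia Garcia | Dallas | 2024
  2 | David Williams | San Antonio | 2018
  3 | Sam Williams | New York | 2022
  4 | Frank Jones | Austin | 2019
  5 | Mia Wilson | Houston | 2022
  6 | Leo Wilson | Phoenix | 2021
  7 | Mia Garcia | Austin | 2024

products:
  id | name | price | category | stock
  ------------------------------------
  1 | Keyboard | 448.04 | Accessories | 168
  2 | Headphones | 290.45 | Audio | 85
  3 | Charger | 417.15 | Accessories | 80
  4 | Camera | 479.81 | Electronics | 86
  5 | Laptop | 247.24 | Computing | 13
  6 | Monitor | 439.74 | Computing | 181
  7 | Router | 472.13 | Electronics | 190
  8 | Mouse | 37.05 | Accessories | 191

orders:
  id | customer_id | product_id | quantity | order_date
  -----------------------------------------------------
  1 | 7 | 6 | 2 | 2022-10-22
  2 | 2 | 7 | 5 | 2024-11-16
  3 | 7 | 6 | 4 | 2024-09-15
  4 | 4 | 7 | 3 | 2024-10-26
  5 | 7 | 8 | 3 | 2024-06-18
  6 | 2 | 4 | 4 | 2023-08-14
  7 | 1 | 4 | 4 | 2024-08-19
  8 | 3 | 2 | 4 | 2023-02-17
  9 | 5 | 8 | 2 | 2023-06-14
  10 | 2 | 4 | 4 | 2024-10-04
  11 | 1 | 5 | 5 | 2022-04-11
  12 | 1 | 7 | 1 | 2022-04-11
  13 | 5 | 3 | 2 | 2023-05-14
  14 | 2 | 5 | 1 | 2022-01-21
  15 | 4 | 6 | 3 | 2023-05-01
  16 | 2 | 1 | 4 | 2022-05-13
SELECT p.name FROM products p LEFT JOIN orders c ON c.product_id = p.id WHERE c.id IS NULL

Execution result:
(no rows)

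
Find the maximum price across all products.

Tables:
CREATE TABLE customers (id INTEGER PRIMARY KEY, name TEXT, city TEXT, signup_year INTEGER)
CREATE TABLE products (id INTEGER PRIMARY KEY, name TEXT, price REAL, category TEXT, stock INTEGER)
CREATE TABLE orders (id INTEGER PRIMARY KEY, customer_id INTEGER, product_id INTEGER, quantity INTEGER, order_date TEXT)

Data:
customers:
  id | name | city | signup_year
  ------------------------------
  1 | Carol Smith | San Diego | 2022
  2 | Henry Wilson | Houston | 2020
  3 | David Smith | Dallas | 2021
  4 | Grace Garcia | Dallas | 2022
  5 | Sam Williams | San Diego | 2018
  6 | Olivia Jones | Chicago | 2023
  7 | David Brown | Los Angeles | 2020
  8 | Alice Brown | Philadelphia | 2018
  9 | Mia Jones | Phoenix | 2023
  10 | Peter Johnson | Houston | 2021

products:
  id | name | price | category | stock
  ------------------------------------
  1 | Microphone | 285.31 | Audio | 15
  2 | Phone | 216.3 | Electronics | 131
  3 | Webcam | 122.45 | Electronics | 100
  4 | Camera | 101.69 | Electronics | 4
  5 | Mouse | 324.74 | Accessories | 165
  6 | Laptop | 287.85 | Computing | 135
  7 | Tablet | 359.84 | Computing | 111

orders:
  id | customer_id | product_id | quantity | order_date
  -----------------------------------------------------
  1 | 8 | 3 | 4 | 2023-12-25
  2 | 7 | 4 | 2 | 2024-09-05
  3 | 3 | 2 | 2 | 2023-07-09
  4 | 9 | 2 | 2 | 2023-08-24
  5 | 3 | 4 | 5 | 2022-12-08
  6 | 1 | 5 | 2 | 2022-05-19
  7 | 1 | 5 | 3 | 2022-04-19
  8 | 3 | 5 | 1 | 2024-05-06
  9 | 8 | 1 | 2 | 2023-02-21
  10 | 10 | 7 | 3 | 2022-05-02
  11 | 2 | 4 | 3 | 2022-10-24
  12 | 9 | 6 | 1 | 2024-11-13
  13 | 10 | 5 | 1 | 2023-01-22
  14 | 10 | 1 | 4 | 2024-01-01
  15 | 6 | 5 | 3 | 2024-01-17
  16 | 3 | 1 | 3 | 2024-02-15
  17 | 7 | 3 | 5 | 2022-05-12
SELECT MAX(price) FROM products

Execution result:
359.84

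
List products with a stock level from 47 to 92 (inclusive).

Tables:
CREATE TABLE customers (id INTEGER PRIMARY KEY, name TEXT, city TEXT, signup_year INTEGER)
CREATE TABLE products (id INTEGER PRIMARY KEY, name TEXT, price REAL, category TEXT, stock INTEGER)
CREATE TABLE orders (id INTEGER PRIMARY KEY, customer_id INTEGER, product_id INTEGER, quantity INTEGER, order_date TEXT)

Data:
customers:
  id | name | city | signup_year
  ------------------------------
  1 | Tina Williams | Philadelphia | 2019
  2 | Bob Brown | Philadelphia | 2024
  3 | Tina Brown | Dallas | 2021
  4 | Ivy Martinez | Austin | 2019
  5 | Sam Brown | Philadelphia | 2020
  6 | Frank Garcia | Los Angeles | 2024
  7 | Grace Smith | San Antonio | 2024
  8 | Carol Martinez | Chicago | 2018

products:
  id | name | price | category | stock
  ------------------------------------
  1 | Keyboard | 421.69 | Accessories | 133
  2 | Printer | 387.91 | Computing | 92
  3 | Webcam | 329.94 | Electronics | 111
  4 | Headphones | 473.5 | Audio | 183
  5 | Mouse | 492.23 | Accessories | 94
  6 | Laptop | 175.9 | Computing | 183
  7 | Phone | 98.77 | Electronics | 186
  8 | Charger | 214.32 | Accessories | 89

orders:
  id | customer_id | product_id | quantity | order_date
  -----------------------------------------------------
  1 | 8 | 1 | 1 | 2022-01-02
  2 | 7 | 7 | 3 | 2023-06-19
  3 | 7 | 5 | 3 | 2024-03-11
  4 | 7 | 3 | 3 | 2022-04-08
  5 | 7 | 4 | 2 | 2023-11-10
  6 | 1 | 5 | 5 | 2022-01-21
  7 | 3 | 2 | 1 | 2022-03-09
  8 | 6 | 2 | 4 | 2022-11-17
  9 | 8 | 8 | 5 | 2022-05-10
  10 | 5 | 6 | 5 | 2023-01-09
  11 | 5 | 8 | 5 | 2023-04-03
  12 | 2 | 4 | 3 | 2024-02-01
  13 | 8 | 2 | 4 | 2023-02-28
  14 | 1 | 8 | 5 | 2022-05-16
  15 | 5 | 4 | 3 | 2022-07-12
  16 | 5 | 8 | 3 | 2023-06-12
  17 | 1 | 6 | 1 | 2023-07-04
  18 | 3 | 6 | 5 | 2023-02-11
SELECT name, stock FROM products WHERE stock BETWEEN 47 AND 92

Execution result:
name | stock
Printer | 92
Charger | 89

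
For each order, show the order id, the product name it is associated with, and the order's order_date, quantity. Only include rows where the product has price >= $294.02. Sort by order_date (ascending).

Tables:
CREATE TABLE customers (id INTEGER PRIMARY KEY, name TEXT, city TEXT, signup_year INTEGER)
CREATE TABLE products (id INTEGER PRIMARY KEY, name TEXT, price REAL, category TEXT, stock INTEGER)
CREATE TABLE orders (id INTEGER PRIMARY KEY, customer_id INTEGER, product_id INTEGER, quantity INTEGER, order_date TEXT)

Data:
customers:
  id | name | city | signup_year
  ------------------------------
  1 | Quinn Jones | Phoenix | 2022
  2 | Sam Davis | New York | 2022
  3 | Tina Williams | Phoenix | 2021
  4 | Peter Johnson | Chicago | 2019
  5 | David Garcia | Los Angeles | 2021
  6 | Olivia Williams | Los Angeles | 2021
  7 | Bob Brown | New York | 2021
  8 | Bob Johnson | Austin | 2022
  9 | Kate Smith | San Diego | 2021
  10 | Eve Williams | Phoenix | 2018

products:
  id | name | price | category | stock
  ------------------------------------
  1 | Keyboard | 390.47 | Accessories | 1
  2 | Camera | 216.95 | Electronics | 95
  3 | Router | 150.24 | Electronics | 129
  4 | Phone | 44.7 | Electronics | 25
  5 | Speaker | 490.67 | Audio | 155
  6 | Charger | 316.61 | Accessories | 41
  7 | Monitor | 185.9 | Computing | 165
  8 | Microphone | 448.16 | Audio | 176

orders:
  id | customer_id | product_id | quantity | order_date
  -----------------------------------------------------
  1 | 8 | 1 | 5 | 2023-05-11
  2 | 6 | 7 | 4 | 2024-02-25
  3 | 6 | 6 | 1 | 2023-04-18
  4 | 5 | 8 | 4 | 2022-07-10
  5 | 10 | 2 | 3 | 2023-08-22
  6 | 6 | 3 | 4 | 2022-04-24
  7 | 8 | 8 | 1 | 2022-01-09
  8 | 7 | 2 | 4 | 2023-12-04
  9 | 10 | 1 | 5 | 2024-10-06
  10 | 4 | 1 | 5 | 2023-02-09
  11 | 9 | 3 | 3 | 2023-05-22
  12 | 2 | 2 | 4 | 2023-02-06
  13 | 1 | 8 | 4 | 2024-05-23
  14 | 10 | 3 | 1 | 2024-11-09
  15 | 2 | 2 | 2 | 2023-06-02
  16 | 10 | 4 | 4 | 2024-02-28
SELECT c.id, p.name AS product, c.order_date, c.quantity FROM orders c JOIN products p ON c.product_id = p.id WHERE p.price >= 294.02 ORDER BY c.order_date ASC

Execution result:
id | product | order_date | quantity
7 | Microphone | 2022-01-09 | 1
4 | Microphone | 2022-07-10 | 4
10 | Keyboard | 2023-02-09 | 5
3 | Charger | 2023-04-18 | 1
1 | Keyboard | 2023-05-11 | 5
13 | Microphone | 2024-05-23 | 4
9 | Keyboard | 2024-10-06 | 5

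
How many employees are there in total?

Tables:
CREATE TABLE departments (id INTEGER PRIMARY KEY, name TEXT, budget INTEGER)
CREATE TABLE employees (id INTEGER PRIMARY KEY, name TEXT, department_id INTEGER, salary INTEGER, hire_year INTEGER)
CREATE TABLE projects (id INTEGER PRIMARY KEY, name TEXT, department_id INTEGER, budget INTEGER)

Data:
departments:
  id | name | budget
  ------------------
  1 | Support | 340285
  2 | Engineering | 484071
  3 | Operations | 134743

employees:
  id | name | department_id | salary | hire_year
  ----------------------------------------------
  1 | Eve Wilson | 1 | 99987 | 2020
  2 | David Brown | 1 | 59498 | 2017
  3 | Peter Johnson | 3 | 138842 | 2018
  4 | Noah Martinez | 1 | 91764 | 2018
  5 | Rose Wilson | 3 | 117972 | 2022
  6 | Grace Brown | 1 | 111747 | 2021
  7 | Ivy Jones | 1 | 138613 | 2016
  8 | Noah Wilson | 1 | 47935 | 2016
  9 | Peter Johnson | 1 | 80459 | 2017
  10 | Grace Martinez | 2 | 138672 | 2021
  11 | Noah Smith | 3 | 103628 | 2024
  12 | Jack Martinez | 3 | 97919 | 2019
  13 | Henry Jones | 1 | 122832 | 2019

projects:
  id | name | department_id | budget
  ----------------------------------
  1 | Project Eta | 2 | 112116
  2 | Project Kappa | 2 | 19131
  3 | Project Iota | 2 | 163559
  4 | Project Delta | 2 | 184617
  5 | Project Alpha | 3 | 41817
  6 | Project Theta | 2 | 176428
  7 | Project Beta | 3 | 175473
SELECT COUNT(*) FROM employees

Execution result:
13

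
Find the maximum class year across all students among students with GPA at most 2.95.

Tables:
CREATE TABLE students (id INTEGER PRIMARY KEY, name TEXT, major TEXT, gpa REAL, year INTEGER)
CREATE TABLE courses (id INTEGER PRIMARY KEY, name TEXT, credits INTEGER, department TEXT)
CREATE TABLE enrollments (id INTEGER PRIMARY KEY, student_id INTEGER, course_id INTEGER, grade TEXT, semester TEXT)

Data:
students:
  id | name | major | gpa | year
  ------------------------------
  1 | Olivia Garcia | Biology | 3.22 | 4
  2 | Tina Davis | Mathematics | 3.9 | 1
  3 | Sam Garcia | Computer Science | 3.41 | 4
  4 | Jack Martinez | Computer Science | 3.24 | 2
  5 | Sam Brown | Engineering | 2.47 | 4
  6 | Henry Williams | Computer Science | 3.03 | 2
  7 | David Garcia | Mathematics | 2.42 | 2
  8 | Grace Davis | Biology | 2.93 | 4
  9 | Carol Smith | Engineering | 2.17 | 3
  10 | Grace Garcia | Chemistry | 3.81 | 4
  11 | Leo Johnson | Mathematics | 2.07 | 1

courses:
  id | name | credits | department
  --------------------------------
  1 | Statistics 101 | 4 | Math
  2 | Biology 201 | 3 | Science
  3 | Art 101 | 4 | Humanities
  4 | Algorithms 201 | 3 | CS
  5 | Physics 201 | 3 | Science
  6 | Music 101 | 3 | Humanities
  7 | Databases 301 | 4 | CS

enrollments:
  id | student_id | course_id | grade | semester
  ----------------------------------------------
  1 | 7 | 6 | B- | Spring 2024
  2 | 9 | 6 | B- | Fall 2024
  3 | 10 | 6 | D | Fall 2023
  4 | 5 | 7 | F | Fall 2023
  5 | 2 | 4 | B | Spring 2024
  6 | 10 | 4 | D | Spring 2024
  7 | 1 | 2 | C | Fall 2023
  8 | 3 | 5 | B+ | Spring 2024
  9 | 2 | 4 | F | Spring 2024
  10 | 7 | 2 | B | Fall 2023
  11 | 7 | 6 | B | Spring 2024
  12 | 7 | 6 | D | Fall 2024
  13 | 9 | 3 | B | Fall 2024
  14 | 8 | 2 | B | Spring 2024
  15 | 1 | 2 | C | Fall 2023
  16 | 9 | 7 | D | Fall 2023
SELECT MAX(year) FROM students WHERE gpa <= 2.95

Execution result:
4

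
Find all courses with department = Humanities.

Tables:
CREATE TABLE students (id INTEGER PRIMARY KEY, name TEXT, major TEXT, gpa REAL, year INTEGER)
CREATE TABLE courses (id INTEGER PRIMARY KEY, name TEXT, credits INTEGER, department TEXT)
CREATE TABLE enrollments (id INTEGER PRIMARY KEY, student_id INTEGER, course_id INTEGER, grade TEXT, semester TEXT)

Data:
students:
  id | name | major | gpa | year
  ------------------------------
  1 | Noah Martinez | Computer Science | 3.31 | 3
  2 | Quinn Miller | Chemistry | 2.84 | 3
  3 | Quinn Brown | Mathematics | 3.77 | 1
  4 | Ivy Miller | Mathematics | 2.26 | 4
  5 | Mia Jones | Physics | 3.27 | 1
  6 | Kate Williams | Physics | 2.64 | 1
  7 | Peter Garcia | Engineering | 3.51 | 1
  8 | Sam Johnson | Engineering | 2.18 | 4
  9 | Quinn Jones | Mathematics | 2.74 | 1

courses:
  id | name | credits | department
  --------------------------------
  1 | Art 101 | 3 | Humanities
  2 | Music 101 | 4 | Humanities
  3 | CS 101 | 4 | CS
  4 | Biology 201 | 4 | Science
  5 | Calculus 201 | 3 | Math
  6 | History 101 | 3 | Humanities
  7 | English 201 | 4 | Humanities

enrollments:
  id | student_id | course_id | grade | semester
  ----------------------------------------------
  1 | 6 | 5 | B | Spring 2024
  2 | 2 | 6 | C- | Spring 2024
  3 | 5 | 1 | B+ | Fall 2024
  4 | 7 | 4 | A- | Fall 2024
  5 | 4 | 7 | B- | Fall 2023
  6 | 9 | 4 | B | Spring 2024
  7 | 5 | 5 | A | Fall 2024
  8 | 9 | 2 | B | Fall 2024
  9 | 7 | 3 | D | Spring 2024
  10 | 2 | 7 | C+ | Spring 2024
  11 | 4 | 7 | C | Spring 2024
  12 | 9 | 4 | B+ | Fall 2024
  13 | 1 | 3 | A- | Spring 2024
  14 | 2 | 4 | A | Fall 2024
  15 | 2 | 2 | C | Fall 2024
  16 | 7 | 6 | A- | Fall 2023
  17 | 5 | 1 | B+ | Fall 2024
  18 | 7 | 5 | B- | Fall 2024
SELECT name, department FROM courses WHERE department = 'Humanities'

Execution result:
name | department
Art 101 | Humanities
Music 101 | Humanities
History 101 | Humanities
English 201 | Humanities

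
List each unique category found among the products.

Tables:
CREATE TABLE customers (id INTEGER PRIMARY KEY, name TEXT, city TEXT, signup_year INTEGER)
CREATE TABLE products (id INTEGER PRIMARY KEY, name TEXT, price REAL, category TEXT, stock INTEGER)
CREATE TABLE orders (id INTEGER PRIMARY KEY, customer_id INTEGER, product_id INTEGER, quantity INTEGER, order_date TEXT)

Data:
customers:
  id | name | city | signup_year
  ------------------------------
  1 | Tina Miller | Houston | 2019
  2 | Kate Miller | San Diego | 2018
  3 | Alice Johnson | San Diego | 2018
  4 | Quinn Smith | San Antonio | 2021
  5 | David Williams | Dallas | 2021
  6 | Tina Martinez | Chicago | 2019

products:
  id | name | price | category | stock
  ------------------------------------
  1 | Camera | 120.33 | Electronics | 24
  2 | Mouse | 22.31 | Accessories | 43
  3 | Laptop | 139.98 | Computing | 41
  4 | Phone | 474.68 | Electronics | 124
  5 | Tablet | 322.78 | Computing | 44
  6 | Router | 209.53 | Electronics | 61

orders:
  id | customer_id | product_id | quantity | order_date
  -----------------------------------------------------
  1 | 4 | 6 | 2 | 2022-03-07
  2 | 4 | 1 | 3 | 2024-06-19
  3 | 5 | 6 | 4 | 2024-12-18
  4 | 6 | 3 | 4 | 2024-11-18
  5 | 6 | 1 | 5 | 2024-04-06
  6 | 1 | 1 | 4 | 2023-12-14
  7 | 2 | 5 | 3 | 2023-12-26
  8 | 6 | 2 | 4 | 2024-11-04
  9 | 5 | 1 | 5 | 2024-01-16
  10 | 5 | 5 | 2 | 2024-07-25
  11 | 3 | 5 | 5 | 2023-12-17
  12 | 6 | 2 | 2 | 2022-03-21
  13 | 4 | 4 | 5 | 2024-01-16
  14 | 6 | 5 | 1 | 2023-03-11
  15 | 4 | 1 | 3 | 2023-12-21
SELECT DISTINCT category FROM products

Execution result:
category
Electronics
Accessories
Computing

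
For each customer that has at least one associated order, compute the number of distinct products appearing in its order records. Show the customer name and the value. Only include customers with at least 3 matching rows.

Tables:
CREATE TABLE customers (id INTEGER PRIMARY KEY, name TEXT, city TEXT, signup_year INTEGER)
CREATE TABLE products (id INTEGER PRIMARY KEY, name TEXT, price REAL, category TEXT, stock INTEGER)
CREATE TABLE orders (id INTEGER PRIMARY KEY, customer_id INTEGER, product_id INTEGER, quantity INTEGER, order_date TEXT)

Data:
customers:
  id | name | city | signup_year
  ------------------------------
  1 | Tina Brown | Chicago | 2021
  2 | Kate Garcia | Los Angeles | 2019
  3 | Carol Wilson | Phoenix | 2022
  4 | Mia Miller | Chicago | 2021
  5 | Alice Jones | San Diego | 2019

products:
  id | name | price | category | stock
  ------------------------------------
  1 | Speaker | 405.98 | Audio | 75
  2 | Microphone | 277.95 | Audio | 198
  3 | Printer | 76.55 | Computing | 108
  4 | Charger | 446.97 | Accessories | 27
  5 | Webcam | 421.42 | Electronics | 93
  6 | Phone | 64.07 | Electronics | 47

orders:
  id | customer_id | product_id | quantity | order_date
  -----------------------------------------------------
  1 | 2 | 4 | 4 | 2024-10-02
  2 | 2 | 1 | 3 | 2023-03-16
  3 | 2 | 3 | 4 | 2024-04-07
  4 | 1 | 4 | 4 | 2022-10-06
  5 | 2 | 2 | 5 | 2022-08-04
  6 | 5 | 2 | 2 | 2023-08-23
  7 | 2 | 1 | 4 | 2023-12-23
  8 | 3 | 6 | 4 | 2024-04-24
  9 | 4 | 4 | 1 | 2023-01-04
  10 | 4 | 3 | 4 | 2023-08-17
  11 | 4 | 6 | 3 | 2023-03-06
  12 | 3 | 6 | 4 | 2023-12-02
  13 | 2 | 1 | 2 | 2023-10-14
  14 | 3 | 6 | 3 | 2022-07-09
SELECT p.name, COUNT(DISTINCT c.product_id) AS distinct_product_count FROM orders c JOIN customers p ON c.customer_id = p.id GROUP BY p.id, p.name HAVING COUNT(*) >= 3

Execution result:
name | distinct_product_count
Kate Garcia | 4
Carol Wilson | 1
Mia Miller | 3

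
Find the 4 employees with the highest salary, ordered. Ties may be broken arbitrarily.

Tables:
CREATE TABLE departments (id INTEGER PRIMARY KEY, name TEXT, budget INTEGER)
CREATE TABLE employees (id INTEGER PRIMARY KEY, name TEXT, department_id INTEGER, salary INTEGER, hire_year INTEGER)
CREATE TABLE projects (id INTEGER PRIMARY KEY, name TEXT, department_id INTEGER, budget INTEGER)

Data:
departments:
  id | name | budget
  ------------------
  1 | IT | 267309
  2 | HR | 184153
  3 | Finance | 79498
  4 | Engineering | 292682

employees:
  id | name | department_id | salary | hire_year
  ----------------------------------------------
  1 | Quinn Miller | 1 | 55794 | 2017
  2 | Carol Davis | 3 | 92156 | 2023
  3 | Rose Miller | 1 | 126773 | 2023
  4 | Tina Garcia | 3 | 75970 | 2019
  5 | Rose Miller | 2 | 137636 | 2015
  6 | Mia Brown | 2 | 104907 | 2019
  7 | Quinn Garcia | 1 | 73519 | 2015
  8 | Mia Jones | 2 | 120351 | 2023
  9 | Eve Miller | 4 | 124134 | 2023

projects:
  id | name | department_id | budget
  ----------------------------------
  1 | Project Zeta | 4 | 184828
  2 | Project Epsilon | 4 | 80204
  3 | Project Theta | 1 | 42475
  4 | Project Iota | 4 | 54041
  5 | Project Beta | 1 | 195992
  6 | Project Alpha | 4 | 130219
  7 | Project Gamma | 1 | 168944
SELECT name, salary FROM employees ORDER BY salary DESC LIMIT 4

Execution result:
name | salary
Rose Miller | 137636
Rose Miller | 126773
Eve Miller | 124134
Mia Jones | 120351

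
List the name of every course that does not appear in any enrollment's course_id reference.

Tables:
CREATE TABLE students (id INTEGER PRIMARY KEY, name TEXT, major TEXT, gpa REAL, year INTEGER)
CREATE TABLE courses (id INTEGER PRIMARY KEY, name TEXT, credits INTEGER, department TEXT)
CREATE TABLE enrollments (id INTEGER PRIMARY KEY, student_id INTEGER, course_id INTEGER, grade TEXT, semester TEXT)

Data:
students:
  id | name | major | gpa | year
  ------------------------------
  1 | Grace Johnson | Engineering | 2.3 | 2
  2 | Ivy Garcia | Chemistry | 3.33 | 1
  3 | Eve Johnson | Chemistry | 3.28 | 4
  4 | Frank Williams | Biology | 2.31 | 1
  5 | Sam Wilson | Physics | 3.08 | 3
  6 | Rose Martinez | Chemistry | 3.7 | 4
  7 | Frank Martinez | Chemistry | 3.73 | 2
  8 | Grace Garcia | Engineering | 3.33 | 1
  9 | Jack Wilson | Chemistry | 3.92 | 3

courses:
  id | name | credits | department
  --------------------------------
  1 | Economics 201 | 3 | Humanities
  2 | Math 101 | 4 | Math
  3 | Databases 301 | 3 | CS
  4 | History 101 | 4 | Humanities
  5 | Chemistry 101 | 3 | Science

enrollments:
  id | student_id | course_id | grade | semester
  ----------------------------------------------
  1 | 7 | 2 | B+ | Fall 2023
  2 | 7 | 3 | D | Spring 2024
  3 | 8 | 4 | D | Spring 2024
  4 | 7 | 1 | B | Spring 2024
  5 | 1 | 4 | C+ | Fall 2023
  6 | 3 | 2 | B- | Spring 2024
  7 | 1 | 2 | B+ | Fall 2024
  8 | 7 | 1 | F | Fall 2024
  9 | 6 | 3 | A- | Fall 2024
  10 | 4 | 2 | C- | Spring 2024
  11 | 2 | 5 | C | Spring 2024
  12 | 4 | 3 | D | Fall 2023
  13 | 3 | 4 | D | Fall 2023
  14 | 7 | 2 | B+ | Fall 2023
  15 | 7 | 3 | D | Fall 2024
SELECT p.name FROM courses p LEFT JOIN enrollments c ON c.course_id = p.id WHERE c.id IS NULL

Execution result:
(no rows)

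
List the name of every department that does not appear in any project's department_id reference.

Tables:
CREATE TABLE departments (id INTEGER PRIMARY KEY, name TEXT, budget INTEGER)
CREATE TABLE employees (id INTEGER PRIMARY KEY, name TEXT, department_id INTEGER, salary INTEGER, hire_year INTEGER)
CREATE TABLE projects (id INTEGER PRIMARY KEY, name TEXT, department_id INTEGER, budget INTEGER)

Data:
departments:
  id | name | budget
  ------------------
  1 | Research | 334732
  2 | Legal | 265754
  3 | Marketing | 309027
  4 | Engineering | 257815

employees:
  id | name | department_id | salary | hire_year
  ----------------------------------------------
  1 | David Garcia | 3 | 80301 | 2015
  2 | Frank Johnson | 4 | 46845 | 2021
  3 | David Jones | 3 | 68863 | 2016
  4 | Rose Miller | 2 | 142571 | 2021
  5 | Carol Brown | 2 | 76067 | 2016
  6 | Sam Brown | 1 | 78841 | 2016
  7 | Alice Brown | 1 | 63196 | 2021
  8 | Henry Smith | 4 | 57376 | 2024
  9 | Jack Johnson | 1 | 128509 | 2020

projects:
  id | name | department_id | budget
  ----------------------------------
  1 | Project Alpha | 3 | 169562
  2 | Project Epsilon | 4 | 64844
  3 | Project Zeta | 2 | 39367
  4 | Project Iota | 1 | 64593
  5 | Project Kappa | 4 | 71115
SELECT p.name FROM departments p LEFT JOIN projects c ON c.department_id = p.id WHERE c.id IS NULL

Execution result:
(no rows)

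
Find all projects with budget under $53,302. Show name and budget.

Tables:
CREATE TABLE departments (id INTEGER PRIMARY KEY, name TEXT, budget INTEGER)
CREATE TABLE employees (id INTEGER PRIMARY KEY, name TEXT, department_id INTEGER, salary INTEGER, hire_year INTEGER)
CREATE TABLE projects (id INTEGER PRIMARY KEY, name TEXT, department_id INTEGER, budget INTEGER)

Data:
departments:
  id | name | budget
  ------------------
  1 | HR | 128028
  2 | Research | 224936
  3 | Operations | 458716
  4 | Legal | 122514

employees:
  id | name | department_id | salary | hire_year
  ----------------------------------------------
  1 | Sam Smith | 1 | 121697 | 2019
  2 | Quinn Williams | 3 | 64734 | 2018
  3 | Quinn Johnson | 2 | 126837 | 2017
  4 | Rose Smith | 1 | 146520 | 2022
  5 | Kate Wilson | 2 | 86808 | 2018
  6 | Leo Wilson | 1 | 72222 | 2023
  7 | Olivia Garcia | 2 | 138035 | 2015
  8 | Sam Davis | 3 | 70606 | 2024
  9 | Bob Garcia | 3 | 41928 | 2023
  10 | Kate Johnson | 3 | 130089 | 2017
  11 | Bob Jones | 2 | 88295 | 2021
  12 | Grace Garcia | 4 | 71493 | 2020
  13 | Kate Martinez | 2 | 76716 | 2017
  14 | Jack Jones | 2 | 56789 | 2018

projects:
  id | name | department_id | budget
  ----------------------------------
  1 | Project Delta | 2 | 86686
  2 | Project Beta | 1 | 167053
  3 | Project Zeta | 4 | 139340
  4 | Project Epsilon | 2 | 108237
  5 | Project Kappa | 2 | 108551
SELECT name, budget FROM projects WHERE budget < 53302

Execution result:
(no rows)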